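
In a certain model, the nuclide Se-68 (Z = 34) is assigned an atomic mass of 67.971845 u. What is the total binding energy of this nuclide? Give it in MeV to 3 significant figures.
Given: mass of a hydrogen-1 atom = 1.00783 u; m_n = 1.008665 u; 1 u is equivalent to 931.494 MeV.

The nucleus contains 34 protons and 68 − 34 = 34 neutrons.
Mass of separated nucleons = 34(1.00783) + 34(1.008665) = 34.26622 + 34.294610 = 68.560830 u
Mass defect Δm = 68.560830 − 67.971845 = 0.588985 u
E_B = 0.588985 × 931.494 = 548.636 MeV

549 MeV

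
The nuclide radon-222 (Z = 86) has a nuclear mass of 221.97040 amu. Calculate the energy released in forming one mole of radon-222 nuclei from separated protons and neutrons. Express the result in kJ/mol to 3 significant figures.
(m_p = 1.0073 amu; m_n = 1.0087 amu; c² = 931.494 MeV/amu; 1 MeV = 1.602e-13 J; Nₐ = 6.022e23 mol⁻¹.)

1.65e+11 kJ/mol

Σm = 86·m_p + 136·m_n = 86.6278 + 137.1832 = 223.8110 amu
Mass defect Δm = 223.8110 − 221.97040 = 1.84060 amu
E_B = 1.84060 × 931.494 = 1714.51 MeV
Per nucleus in joules: 1714.51 MeV × 1.602e-13 J/MeV = 2.7466e-10 J
Per mole: 2.7466e-10 J × 6.022e23 mol⁻¹ = 1.6540e+14 J/mol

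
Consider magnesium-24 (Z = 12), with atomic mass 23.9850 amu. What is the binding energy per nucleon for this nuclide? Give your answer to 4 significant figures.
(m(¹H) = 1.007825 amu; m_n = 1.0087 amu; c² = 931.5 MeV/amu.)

8.279 MeV/nucleon

With 12 protons and 12 neutrons (A = 24):
Σm = 12·m(¹H) + 12·m_n = 12.093900 + 12.1044 = 24.198300 amu
The mass defect is 24.198300 − 23.9850 = 0.213300 amu.
Binding energy = Δm·c² = 0.213300 × 931.5 MeV/amu = 198.689 MeV
Per nucleon: 198.689 / 24 = 8.279 MeV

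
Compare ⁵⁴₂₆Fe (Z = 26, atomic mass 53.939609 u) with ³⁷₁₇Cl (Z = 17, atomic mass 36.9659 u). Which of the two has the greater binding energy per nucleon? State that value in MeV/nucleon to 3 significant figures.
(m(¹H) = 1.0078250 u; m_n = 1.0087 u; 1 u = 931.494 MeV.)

⁵⁴₂₆Fe; 8.75 MeV/nucleon

⁵⁴₂₆Fe: Σm = 26(1.0078250) + 28(1.0087) = 54.4470500 u; Δm = 0.5074410 u; E_B = 472.68 MeV; E_B/A = 8.753 MeV
³⁷₁₇Cl: Σm = 17(1.0078250) + 20(1.0087) = 37.3070250 u; Δm = 0.3411250 u; E_B = 317.76 MeV; E_B/A = 8.588 MeV
⁵⁴₂₆Fe has the higher binding energy per nucleon, so it is the more tightly bound nucleus.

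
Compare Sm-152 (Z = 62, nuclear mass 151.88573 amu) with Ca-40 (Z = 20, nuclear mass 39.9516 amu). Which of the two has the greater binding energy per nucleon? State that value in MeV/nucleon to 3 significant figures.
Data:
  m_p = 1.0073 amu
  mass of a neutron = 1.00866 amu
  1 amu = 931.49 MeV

Sm-152: Σm = 62(1.0073) + 90(1.00866) = 153.23200 amu; Δm = 1.34627 amu; E_B = 1254.0 MeV; E_B/A = 8.250 MeV
Ca-40: Σm = 20(1.0073) + 20(1.00866) = 40.31920 amu; Δm = 0.36760 amu; E_B = 342.416 MeV; E_B/A = 8.560 MeV
Ca-40 has the higher binding energy per nucleon, so it is the more tightly bound nucleus.

Ca-40; 8.56 MeV/nucleon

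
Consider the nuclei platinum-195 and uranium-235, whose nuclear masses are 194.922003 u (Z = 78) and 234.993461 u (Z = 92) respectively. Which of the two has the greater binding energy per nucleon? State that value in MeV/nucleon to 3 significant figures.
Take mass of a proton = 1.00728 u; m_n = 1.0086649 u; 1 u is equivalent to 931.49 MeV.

platinum-195; 7.93 MeV/nucleon

platinum-195: Σm = 78(1.00728) + 117(1.0086649) = 196.5816333 u; Δm = 1.6596303 u; E_B = 1545.9 MeV; E_B/A = 7.928 MeV
uranium-235: Σm = 92(1.00728) + 143(1.0086649) = 236.9088407 u; Δm = 1.9153797 u; E_B = 1784.2 MeV; E_B/A = 7.592 MeV
platinum-195 has the higher binding energy per nucleon, so it is the more tightly bound nucleus.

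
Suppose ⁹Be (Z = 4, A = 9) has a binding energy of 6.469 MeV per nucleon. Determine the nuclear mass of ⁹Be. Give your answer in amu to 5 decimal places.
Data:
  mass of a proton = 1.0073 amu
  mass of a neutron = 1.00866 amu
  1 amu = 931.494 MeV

Total binding energy = 9 × 6.469 = 58.221 MeV
Mass defect = 58.221 MeV / (931.494 MeV/amu) = 0.0625028 amu
Constituent mass = 4(1.0073) + 5(1.00866) = 9.07250 amu
Nuclear mass = 9.07250 − 0.0625028 = 9.0099972 amu ≈ 9.01000 amu (to 5 decimal places)

9.01000 amu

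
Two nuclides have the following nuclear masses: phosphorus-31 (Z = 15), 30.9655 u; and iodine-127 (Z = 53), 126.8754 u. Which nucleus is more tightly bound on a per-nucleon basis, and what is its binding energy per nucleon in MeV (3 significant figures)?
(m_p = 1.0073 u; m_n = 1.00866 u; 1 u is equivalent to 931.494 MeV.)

phosphorus-31: Σm = 15(1.0073) + 16(1.00866) = 31.24806 u; Δm = 0.28256 u; E_B = 263.20 MeV; E_B/A = 8.490 MeV
iodine-127: Σm = 53(1.0073) + 74(1.00866) = 128.02774 u; Δm = 1.15234 u; E_B = 1073.4 MeV; E_B/A = 8.452 MeV
phosphorus-31 has the higher binding energy per nucleon, so it is the more tightly bound nucleus.

phosphorus-31; 8.49 MeV/nucleon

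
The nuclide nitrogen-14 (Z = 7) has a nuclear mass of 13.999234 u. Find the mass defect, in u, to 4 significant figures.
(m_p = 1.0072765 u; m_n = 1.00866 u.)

0.1123 u

The nucleus contains 7 protons and 14 − 7 = 7 neutrons.
Total constituent mass: 7 × 1.0072765 + 7 × 1.00866 = 14.1115555 u
Mass defect Δm = 14.1115555 − 13.999234 = 0.1123215 u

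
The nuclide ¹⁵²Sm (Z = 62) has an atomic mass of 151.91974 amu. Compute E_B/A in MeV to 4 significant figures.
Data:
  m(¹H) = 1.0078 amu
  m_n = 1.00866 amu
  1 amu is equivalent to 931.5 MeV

8.232 MeV/nucleon

Mass of separated nucleons = 62(1.0078) + 90(1.00866) = 62.4836 + 90.77940 = 153.26300 amu
Mass defect Δm = 153.26300 − 151.91974 = 1.34326 amu
Binding energy = Δm·c² = 1.34326 × 931.5 MeV/amu = 1251.25 MeV
BE/A = 1251.25 MeV / 152 = 8.232 MeV/nucleon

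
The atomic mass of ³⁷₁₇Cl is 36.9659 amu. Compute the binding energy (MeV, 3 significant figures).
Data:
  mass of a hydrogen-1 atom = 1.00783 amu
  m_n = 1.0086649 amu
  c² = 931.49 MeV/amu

317 MeV

The nucleus contains 17 protons and 37 − 17 = 20 neutrons.
Total constituent mass: 17 × 1.00783 + 20 × 1.0086649 = 37.3064080 amu
The mass defect is 37.3064080 − 36.9659 = 0.3405080 amu.
E_B = 0.3405080 × 931.49 = 317.180 MeV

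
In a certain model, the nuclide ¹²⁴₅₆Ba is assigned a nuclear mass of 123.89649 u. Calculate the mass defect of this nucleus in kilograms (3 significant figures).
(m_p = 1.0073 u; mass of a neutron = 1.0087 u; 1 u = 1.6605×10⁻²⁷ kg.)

1.83e-27 kg

The nucleus contains 56 protons and 124 − 56 = 68 neutrons.
Σm = 56·m_p + 68·m_n = 56.4088 + 68.5916 = 125.0004 u
The mass defect is 125.0004 − 123.89649 = 1.10391 u.
In SI units: 1.10391 u × 1.6605×10⁻²⁷ kg/u = 1.8330e-27 kg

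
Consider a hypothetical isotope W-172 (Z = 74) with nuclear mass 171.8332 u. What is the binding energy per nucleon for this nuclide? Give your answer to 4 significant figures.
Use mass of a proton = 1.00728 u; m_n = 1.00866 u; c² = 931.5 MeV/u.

8.417 MeV/nucleon

Mass of separated nucleons = 74(1.00728) + 98(1.00866) = 74.53872 + 98.84868 = 173.38740 u
The mass defect is 173.38740 − 171.8332 = 1.55420 u.
Converting to energy: 1.55420 u × 931.5 MeV/u = 1447.74 MeV
Per nucleon: 1447.74 / 172 = 8.417 MeV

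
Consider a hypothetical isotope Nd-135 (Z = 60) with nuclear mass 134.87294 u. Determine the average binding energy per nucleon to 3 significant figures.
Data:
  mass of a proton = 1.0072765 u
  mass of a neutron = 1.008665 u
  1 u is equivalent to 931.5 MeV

8.37 MeV/nucleon

The nucleus contains 60 protons and 135 − 60 = 75 neutrons.
Σm = 60·m_p + 75·m_n = 60.4365900 + 75.649875 = 136.0864650 u
The mass defect is 136.0864650 − 134.87294 = 1.2135250 u.
Binding energy = Δm·c² = 1.2135250 × 931.5 MeV/u = 1130.40 MeV
Dividing by A = 135 gives 8.373 MeV per nucleon.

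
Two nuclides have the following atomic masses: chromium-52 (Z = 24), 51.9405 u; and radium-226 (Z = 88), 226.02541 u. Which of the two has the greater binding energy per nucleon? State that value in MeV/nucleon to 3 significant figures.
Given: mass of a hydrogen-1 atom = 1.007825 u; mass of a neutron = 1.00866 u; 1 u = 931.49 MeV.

chromium-52; 8.77 MeV/nucleon

chromium-52: Σm = 24(1.007825) + 28(1.00866) = 52.430280 u; Δm = 0.489780 u; E_B = 456.23 MeV; E_B/A = 8.774 MeV
radium-226: Σm = 88(1.007825) + 138(1.00866) = 227.883680 u; Δm = 1.858270 u; E_B = 1731.0 MeV; E_B/A = 7.659 MeV
chromium-52 has the higher binding energy per nucleon, so it is the more tightly bound nucleus.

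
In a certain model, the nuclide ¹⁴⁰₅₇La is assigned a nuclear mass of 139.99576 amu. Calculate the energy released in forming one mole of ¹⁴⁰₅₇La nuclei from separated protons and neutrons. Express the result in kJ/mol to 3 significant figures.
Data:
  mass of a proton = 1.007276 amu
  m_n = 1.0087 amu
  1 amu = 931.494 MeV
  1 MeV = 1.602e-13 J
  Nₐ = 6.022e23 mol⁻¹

1.03e+11 kJ/mol

The nucleus contains 57 protons and 140 − 57 = 83 neutrons.
Total constituent mass: 57 × 1.007276 + 83 × 1.0087 = 141.136832 amu
Δm = 141.136832 − 139.99576 = 1.141072 amu
Converting to energy: 1.141072 amu × 931.494 MeV/amu = 1062.90 MeV
Per nucleus in joules: 1062.90 MeV × 1.602e-13 J/MeV = 1.7028e-10 J
Per mole: 1.7028e-10 J × 6.022e23 mol⁻¹ = 1.0254e+14 J/mol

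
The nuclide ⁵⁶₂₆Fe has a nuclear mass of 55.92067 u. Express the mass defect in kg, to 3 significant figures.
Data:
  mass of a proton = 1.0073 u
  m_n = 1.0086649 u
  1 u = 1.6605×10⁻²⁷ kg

8.79e-28 kg

Z = 26, so N = A − Z = 56 − 26 = 30.
Mass of separated nucleons = 26(1.0073) + 30(1.0086649) = 26.1898 + 30.2599470 = 56.4497470 u
The mass defect is 56.4497470 − 55.92067 = 0.5290770 u.
In SI units: 0.5290770 u × 1.6605×10⁻²⁷ kg/u = 8.7853e-28 kg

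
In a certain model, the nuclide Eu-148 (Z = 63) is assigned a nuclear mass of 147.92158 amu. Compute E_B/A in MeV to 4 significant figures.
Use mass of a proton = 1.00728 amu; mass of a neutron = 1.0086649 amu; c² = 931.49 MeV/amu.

8.016 MeV/nucleon

With 63 protons and 85 neutrons (A = 148):
Mass of separated nucleons = 63(1.00728) + 85(1.0086649) = 63.45864 + 85.7365165 = 149.1951565 amu
The mass defect is 149.1951565 − 147.92158 = 1.2735765 amu.
Converting to energy: 1.2735765 amu × 931.49 MeV/amu = 1186.32 MeV
Dividing by A = 148 gives 8.016 MeV per nucleon.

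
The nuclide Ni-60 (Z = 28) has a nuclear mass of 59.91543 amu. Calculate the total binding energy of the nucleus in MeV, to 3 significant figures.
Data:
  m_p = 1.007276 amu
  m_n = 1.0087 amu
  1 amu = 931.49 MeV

Total constituent mass: 28 × 1.007276 + 32 × 1.0087 = 60.482128 amu
The mass defect is 60.482128 − 59.91543 = 0.566698 amu.
Binding energy = Δm·c² = 0.566698 × 931.49 MeV/amu = 527.874 MeV

528 MeV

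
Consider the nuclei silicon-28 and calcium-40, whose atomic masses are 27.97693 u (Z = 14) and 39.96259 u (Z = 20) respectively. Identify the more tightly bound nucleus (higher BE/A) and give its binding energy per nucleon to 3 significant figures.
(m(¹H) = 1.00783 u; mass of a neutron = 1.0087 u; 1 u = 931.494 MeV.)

silicon-28: Σm = 14(1.00783) + 14(1.0087) = 28.23142 u; Δm = 0.25449 u; E_B = 237.06 MeV; E_B/A = 8.466 MeV
calcium-40: Σm = 20(1.00783) + 20(1.0087) = 40.33060 u; Δm = 0.36801 u; E_B = 342.80 MeV; E_B/A = 8.570 MeV
calcium-40 has the higher binding energy per nucleon, so it is the more tightly bound nucleus.

calcium-40; 8.57 MeV/nucleon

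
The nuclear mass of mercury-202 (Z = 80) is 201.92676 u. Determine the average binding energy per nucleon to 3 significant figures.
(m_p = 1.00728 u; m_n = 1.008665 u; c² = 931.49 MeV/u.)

The nucleus contains 80 protons and 202 − 80 = 122 neutrons.
Σm = 80·m_p + 122·m_n = 80.58240 + 123.057130 = 203.639530 u
Δm = 203.639530 − 201.92676 = 1.712770 u
Binding energy = Δm·c² = 1.712770 × 931.49 MeV/u = 1595.43 MeV
Per nucleon: 1595.43 / 202 = 7.898 MeV

7.90 MeV/nucleon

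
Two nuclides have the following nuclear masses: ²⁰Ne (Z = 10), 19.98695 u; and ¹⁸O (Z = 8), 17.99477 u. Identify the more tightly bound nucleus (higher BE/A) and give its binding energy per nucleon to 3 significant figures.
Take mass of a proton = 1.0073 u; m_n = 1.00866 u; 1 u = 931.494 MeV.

²⁰Ne; 8.04 MeV/nucleon

²⁰Ne: Σm = 10(1.0073) + 10(1.00866) = 20.15960 u; Δm = 0.17265 u; E_B = 160.82 MeV; E_B/A = 8.041 MeV
¹⁸O: Σm = 8(1.0073) + 10(1.00866) = 18.14500 u; Δm = 0.15023 u; E_B = 139.94 MeV; E_B/A = 7.774 MeV
²⁰Ne has the higher binding energy per nucleon, so it is the more tightly bound nucleus.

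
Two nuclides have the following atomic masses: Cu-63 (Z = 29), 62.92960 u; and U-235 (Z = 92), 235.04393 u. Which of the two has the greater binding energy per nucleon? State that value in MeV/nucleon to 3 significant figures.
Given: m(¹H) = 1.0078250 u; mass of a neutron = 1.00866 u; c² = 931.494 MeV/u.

Cu-63; 8.75 MeV/nucleon

Cu-63: Σm = 29(1.0078250) + 34(1.00866) = 63.5213650 u; Δm = 0.5917650 u; E_B = 551.23 MeV; E_B/A = 8.750 MeV
U-235: Σm = 92(1.0078250) + 143(1.00866) = 236.9582800 u; Δm = 1.9143500 u; E_B = 1783.2 MeV; E_B/A = 7.588 MeV
Cu-63 has the higher binding energy per nucleon, so it is the more tightly bound nucleus.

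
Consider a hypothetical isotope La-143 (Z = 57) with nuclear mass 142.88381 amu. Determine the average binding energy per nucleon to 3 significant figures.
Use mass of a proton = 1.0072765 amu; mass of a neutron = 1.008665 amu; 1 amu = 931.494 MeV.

Total constituent mass: 57 × 1.0072765 + 86 × 1.008665 = 144.1599505 amu
The mass defect is 144.1599505 − 142.88381 = 1.2761405 amu.
Converting to energy: 1.2761405 amu × 931.494 MeV/amu = 1188.72 MeV
BE/A = 1188.72 MeV / 143 = 8.313 MeV/nucleon

8.31 MeV/nucleon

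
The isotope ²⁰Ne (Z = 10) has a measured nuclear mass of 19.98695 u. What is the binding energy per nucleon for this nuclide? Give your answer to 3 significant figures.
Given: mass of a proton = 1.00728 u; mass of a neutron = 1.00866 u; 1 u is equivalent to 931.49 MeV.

8.03 MeV/nucleon

Σm = 10·m_p + 10·m_n = 10.07280 + 10.08660 = 20.15940 u
Mass defect Δm = 20.15940 − 19.98695 = 0.17245 u
Converting to energy: 0.17245 u × 931.49 MeV/u = 160.635 MeV
Dividing by A = 20 gives 8.032 MeV per nucleon.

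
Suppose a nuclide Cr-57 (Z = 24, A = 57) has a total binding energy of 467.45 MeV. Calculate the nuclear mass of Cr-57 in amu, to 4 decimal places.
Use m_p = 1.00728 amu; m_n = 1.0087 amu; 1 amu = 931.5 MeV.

Mass defect = 467.45 MeV / (931.5 MeV/amu) = 0.501825 amu
Constituent mass = 24(1.00728) + 33(1.0087) = 57.46182 amu
Nuclear mass = 57.46182 − 0.501825 = 56.959995 amu ≈ 56.9600 amu (to 4 decimal places)

56.9600 amu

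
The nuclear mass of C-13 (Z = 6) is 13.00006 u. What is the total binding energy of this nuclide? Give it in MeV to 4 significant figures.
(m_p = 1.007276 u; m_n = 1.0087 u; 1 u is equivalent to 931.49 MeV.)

The nucleus contains 6 protons and 13 − 6 = 7 neutrons.
Total constituent mass: 6 × 1.007276 + 7 × 1.0087 = 13.104556 u
Δm = 13.104556 − 13.00006 = 0.104496 u
Converting to energy: 0.104496 u × 931.49 MeV/u = 97.3370 MeV

97.34 MeV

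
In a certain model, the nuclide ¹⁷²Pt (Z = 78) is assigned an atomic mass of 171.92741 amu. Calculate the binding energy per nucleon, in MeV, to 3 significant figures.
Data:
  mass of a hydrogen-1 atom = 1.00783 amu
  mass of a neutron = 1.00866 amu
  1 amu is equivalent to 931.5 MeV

Σm = 78·m(¹H) + 94·m_n = 78.61074 + 94.81404 = 173.42478 amu
The mass defect is 173.42478 − 171.92741 = 1.49737 amu.
Binding energy = Δm·c² = 1.49737 × 931.5 MeV/amu = 1394.80 MeV
BE/A = 1394.80 MeV / 172 = 8.109 MeV/nucleon

8.11 MeV/nucleon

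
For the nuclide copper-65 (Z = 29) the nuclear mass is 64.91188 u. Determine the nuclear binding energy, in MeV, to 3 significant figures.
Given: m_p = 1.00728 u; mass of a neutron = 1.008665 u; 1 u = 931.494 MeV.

569 MeV

Total constituent mass: 29 × 1.00728 + 36 × 1.008665 = 65.523060 u
Mass defect Δm = 65.523060 − 64.91188 = 0.611180 u
Converting to energy: 0.611180 u × 931.494 MeV/u = 569.311 MeV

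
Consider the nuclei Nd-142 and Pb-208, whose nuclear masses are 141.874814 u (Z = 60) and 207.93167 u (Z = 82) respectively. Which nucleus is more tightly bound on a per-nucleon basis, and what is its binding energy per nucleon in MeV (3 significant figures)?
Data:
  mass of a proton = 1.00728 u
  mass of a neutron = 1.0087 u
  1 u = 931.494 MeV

Nd-142: Σm = 60(1.00728) + 82(1.0087) = 143.15020 u; Δm = 1.275386 u; E_B = 1188.0 MeV; E_B/A = 8.366 MeV
Pb-208: Σm = 82(1.00728) + 126(1.0087) = 209.69316 u; Δm = 1.76149 u; E_B = 1640.82 MeV; E_B/A = 7.889 MeV
Nd-142 has the higher binding energy per nucleon, so it is the more tightly bound nucleus.

Nd-142; 8.37 MeV/nucleon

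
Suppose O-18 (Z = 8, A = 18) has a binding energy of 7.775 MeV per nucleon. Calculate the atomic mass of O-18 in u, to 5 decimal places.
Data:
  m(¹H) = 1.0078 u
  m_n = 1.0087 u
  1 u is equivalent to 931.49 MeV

17.99916 u

Total binding energy = 18 × 7.775 = 139.950 MeV
Mass defect = 139.950 MeV / (931.49 MeV/u) = 0.1502432 u
Constituent mass = 8(1.0078) + 10(1.0087) = 18.1494 u
Atomic mass = 18.1494 − 0.1502432 = 17.9991568 u ≈ 17.99916 u (to 5 decimal places)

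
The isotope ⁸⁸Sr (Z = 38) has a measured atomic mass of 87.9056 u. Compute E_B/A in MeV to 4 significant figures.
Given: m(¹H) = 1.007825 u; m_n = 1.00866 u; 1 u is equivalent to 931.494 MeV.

The nucleus contains 38 protons and 88 − 38 = 50 neutrons.
Total constituent mass: 38 × 1.007825 + 50 × 1.00866 = 88.730350 u
Mass defect Δm = 88.730350 − 87.9056 = 0.824750 u
E_B = 0.824750 × 931.494 = 768.250 MeV
Dividing by A = 88 gives 8.730 MeV per nucleon.

8.730 MeV/nucleon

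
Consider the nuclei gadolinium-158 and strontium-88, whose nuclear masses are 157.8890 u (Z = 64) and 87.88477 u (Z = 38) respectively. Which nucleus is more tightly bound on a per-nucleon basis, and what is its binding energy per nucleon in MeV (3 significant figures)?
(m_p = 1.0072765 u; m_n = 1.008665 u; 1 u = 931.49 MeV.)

gadolinium-158: Σm = 64(1.0072765) + 94(1.008665) = 159.2802060 u; Δm = 1.3912060 u; E_B = 1295.9 MeV; E_B/A = 8.202 MeV
strontium-88: Σm = 38(1.0072765) + 50(1.008665) = 88.7097570 u; Δm = 0.8249870 u; E_B = 768.47 MeV; E_B/A = 8.733 MeV
strontium-88 has the higher binding energy per nucleon, so it is the more tightly bound nucleus.

strontium-88; 8.73 MeV/nucleon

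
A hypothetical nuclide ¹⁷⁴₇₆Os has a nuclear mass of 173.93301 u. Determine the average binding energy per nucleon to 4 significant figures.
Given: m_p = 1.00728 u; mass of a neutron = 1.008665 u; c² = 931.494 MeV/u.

7.867 MeV/nucleon

With 76 protons and 98 neutrons (A = 174):
Mass of separated nucleons = 76(1.00728) + 98(1.008665) = 76.55328 + 98.849170 = 175.402450 u
Δm = 175.402450 − 173.93301 = 1.469440 u
Converting to energy: 1.469440 u × 931.494 MeV/u = 1368.775 MeV
Dividing by A = 174 gives 7.867 MeV per nucleon.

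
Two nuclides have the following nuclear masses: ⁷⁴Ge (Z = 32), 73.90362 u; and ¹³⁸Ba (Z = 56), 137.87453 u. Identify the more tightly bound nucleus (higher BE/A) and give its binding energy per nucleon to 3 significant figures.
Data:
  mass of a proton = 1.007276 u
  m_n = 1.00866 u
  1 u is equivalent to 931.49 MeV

⁷⁴Ge; 8.72 MeV/nucleon

⁷⁴Ge: Σm = 32(1.007276) + 42(1.00866) = 74.596552 u; Δm = 0.692932 u; E_B = 645.46 MeV; E_B/A = 8.722 MeV
¹³⁸Ba: Σm = 56(1.007276) + 82(1.00866) = 139.117576 u; Δm = 1.243046 u; E_B = 1157.88 MeV; E_B/A = 8.390 MeV
⁷⁴Ge has the higher binding energy per nucleon, so it is the more tightly bound nucleus.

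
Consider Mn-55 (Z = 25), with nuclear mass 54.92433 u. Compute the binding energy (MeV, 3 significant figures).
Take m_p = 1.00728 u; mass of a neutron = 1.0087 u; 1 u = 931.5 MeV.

Total constituent mass: 25 × 1.00728 + 30 × 1.0087 = 55.44300 u
The mass defect is 55.44300 − 54.92433 = 0.51867 u.
E_B = 0.51867 × 931.5 = 483.141 MeV

483 MeV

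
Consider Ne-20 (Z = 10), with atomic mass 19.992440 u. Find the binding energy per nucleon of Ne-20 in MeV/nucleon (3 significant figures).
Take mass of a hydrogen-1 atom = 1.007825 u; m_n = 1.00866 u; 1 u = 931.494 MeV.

8.03 MeV/nucleon

The nucleus contains 10 protons and 20 − 10 = 10 neutrons.
Σm = 10·m(¹H) + 10·m_n = 10.078250 + 10.08660 = 20.164850 u
Δm = 20.164850 − 19.992440 = 0.172410 u
Converting to energy: 0.172410 u × 931.494 MeV/u = 160.599 MeV
BE/A = 160.599 MeV / 20 = 8.030 MeV/nucleon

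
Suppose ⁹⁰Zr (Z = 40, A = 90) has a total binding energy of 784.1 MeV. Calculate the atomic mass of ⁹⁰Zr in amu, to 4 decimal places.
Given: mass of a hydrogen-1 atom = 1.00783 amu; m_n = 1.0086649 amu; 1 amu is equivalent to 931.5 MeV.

89.9047 amu

Mass defect = 784.1 MeV / (931.5 MeV/amu) = 0.841761 amu
Constituent mass = 40(1.00783) + 50(1.0086649) = 90.7464450 amu
Atomic mass = 90.7464450 − 0.841761 = 89.9046840 amu ≈ 89.9047 amu (to 4 decimal places)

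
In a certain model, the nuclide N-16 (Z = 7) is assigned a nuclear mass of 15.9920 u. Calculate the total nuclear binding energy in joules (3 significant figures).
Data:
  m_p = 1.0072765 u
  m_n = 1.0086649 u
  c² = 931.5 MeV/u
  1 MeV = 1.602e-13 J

Mass of separated nucleons = 7(1.0072765) + 9(1.0086649) = 7.0509355 + 9.0779841 = 16.1289196 u
Mass defect Δm = 16.1289196 − 15.9920 = 0.1369196 u
Converting to energy: 0.1369196 u × 931.5 MeV/u = 127.541 MeV
In joules: 127.541 MeV × 1.602e-13 J/MeV = 2.0432e-11 J

2.04e-11 J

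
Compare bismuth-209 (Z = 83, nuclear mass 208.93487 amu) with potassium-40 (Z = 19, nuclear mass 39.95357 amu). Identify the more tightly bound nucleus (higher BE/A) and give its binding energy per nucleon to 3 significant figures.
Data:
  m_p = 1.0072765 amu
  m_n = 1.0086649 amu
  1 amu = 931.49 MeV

potassium-40; 8.54 MeV/nucleon

bismuth-209: Σm = 83(1.0072765) + 126(1.0086649) = 210.6957269 amu; Δm = 1.7608569 amu; E_B = 1640.2 MeV; E_B/A = 7.848 MeV
potassium-40: Σm = 19(1.0072765) + 21(1.0086649) = 40.3202164 amu; Δm = 0.3666464 amu; E_B = 341.53 MeV; E_B/A = 8.538 MeV
potassium-40 has the higher binding energy per nucleon, so it is the more tightly bound nucleus.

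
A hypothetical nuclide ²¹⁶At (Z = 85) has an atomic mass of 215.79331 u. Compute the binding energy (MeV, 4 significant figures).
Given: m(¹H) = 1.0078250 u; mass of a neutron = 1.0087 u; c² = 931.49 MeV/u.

1874 MeV

Σm = 85·m(¹H) + 131·m_n = 85.6651250 + 132.1397 = 217.8048250 u
The mass defect is 217.8048250 − 215.79331 = 2.0115150 u.
E_B = 2.0115150 × 931.49 = 1873.71 MeV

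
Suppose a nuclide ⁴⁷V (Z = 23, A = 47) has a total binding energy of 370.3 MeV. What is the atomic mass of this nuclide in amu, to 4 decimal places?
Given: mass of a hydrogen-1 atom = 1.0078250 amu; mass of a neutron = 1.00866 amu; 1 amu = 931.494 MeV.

46.9903 amu

Mass defect = 370.3 MeV / (931.494 MeV/amu) = 0.397533 amu
Constituent mass = 23(1.0078250) + 24(1.00866) = 47.3878150 amu
Atomic mass = 47.3878150 − 0.397533 = 46.9902820 amu ≈ 46.9903 amu (to 4 decimal places)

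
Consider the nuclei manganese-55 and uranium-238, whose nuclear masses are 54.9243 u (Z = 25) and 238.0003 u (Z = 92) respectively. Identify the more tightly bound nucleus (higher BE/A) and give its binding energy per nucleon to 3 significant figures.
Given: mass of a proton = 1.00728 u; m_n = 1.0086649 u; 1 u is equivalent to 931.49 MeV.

manganese-55: Σm = 25(1.00728) + 30(1.0086649) = 55.4419470 u; Δm = 0.5176470 u; E_B = 482.18 MeV; E_B/A = 8.767 MeV
uranium-238: Σm = 92(1.00728) + 146(1.0086649) = 239.9348354 u; Δm = 1.9345354 u; E_B = 1802.0 MeV; E_B/A = 7.571 MeV
manganese-55 has the higher binding energy per nucleon, so it is the more tightly bound nucleus.

manganese-55; 8.77 MeV/nucleon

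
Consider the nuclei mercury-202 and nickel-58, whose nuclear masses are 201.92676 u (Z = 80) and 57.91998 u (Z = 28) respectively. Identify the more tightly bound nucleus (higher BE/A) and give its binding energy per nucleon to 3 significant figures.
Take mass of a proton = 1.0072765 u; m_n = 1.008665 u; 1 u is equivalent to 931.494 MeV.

mercury-202: Σm = 80(1.0072765) + 122(1.008665) = 203.6392500 u; Δm = 1.7124900 u; E_B = 1595.2 MeV; E_B/A = 7.897 MeV
nickel-58: Σm = 28(1.0072765) + 30(1.008665) = 58.4636920 u; Δm = 0.5437120 u; E_B = 506.46 MeV; E_B/A = 8.732 MeV
nickel-58 has the higher binding energy per nucleon, so it is the more tightly bound nucleus.

nickel-58; 8.73 MeV/nucleon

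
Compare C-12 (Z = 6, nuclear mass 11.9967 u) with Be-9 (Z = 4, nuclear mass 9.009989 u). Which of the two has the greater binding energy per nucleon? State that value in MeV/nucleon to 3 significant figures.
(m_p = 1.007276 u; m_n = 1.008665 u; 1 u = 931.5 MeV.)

C-12; 7.68 MeV/nucleon

C-12: Σm = 6(1.007276) + 6(1.008665) = 12.095646 u; Δm = 0.098946 u; E_B = 92.168 MeV; E_B/A = 7.681 MeV
Be-9: Σm = 4(1.007276) + 5(1.008665) = 9.072429 u; Δm = 0.062440 u; E_B = 58.163 MeV; E_B/A = 6.463 MeV
C-12 has the higher binding energy per nucleon, so it is the more tightly bound nucleus.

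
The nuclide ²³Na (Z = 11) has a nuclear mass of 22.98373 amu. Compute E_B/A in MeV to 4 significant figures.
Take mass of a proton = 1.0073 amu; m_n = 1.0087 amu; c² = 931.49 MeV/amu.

8.139 MeV/nucleon

Z = 11, so N = A − Z = 23 − 11 = 12.
Total constituent mass: 11 × 1.0073 + 12 × 1.0087 = 23.1847 amu
The mass defect is 23.1847 − 22.98373 = 0.20097 amu.
Binding energy = Δm·c² = 0.20097 × 931.49 MeV/amu = 187.202 MeV
Per nucleon: 187.202 / 23 = 8.139 MeV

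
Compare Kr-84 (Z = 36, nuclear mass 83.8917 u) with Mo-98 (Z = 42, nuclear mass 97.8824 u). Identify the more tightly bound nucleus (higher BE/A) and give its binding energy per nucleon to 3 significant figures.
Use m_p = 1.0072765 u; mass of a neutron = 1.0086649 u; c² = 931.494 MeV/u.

Kr-84: Σm = 36(1.0072765) + 48(1.0086649) = 84.6778692 u; Δm = 0.7861692 u; E_B = 732.31 MeV; E_B/A = 8.718 MeV
Mo-98: Σm = 42(1.0072765) + 56(1.0086649) = 98.7908474 u; Δm = 0.9084474 u; E_B = 846.21 MeV; E_B/A = 8.6348 MeV
Kr-84 has the higher binding energy per nucleon, so it is the more tightly bound nucleus.

Kr-84; 8.72 MeV/nucleon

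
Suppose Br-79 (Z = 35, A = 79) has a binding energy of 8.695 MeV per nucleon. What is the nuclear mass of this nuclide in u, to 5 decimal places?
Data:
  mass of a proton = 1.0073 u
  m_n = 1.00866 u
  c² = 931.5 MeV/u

Total binding energy = 79 × 8.695 = 686.905 MeV
Mass defect = 686.905 MeV / (931.5 MeV/u) = 0.7374181 u
Constituent mass = 35(1.0073) + 44(1.00866) = 79.63654 u
Nuclear mass = 79.63654 − 0.7374181 = 78.8991219 u ≈ 78.89912 u (to 5 decimal places)

78.89912 u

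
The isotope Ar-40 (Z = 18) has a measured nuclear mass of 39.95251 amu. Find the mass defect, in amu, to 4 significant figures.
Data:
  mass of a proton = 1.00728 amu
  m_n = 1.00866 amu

0.3691 amu

Z = 18, so N = A − Z = 40 − 18 = 22.
Total constituent mass: 18 × 1.00728 + 22 × 1.00866 = 40.32156 amu
Mass defect Δm = 40.32156 − 39.95251 = 0.36905 amu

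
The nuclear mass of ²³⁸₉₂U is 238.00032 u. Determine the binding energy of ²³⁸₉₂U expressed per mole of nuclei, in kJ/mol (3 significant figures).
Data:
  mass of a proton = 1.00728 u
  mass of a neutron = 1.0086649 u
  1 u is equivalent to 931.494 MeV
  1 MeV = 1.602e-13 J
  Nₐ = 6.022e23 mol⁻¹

1.74e+11 kJ/mol

The nucleus contains 92 protons and 238 − 92 = 146 neutrons.
Mass of separated nucleons = 92(1.00728) + 146(1.0086649) = 92.66976 + 147.2650754 = 239.9348354 u
The mass defect is 239.9348354 − 238.00032 = 1.9345154 u.
Converting to energy: 1.9345154 u × 931.494 MeV/u = 1801.99 MeV
Per nucleus in joules: 1801.99 MeV × 1.602e-13 J/MeV = 2.8868e-10 J
Per mole: 2.8868e-10 J × 6.022e23 mol⁻¹ = 1.7384e+14 J/mol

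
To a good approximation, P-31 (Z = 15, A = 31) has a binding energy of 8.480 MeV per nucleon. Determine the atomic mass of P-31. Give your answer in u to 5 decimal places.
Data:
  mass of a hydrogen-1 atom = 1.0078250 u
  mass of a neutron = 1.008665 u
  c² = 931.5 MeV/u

Total binding energy = 31 × 8.480 = 262.880 MeV
Mass defect = 262.880 MeV / (931.5 MeV/u) = 0.2822115 u
Constituent mass = 15(1.0078250) + 16(1.008665) = 31.2560150 u
Atomic mass = 31.2560150 − 0.2822115 = 30.9738035 u ≈ 30.97380 u (to 5 decimal places)

30.97380 u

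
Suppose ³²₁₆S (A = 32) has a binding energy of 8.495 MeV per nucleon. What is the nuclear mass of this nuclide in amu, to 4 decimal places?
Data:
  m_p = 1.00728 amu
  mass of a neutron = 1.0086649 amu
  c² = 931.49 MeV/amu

31.9633 amu

Total binding energy = 32 × 8.495 = 271.840 MeV
Mass defect = 271.840 MeV / (931.49 MeV/amu) = 0.291834 amu
Constituent mass = 16(1.00728) + 16(1.0086649) = 32.2551184 amu
Nuclear mass = 32.2551184 − 0.291834 = 31.9632844 amu ≈ 31.9633 amu (to 4 decimal places)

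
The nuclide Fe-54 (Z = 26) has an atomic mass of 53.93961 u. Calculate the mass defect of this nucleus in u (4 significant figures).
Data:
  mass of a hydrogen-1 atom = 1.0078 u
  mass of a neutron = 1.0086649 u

With 26 protons and 28 neutrons (A = 54):
Total constituent mass: 26 × 1.0078 + 28 × 1.0086649 = 54.4454172 u
Δm = 54.4454172 − 53.93961 = 0.5058072 u

0.5058 u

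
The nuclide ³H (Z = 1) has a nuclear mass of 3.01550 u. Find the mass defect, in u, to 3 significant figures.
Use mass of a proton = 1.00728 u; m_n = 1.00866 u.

With 1 protons and 2 neutrons (A = 3):
Total constituent mass: 1 × 1.00728 + 2 × 1.00866 = 3.02460 u
The mass defect is 3.02460 − 3.01550 = 0.00910 u.

0.00910 u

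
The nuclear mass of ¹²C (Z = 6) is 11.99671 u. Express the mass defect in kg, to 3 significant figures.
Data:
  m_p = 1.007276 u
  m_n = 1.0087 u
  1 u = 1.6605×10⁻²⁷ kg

The nucleus contains 6 protons and 12 − 6 = 6 neutrons.
Σm = 6·m_p + 6·m_n = 6.043656 + 6.0522 = 12.095856 u
Δm = 12.095856 − 11.99671 = 0.099146 u
In SI units: 0.099146 u × 1.6605×10⁻²⁷ kg/u = 1.6463e-28 kg

1.65e-28 kg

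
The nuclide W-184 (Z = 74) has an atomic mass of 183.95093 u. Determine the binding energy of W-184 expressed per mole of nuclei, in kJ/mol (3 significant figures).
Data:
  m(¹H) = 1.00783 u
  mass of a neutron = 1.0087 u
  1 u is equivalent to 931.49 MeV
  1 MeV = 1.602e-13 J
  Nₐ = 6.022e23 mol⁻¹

1.42e+11 kJ/mol

Z = 74, so N = A − Z = 184 − 74 = 110.
Mass of separated nucleons = 74(1.00783) + 110(1.0087) = 74.57942 + 110.9570 = 185.53642 u
The mass defect is 185.53642 − 183.95093 = 1.58549 u.
Converting to energy: 1.58549 u × 931.49 MeV/u = 1476.87 MeV
Per nucleus in joules: 1476.87 MeV × 1.602e-13 J/MeV = 2.3659e-10 J
Per mole: 2.3659e-10 J × 6.022e23 mol⁻¹ = 1.4247e+14 J/mol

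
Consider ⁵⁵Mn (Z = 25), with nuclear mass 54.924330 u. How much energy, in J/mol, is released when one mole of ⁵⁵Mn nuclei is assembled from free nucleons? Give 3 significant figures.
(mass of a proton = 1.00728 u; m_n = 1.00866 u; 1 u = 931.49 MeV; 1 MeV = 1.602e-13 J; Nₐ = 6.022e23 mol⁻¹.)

With 25 protons and 30 neutrons (A = 55):
Σm = 25·m_p + 30·m_n = 25.18200 + 30.25980 = 55.44180 u
The mass defect is 55.44180 − 54.924330 = 0.517470 u.
Binding energy = Δm·c² = 0.517470 × 931.49 MeV/u = 482.018 MeV
Per nucleus in joules: 482.018 MeV × 1.602e-13 J/MeV = 7.7219e-11 J
Per mole: 7.7219e-11 J × 6.022e23 mol⁻¹ = 4.6501e+13 J/mol

4.65e+13 J/mol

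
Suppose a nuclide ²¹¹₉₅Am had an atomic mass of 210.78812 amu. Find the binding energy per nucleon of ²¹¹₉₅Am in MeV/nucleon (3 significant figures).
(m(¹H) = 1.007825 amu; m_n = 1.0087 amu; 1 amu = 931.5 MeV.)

The nucleus contains 95 protons and 211 − 95 = 116 neutrons.
Mass of separated nucleons = 95(1.007825) + 116(1.0087) = 95.743375 + 117.0092 = 212.752575 amu
The mass defect is 212.752575 − 210.78812 = 1.964455 amu.
Converting to energy: 1.964455 amu × 931.5 MeV/amu = 1829.89 MeV
Dividing by A = 211 gives 8.672 MeV per nucleon.

8.67 MeV/nucleon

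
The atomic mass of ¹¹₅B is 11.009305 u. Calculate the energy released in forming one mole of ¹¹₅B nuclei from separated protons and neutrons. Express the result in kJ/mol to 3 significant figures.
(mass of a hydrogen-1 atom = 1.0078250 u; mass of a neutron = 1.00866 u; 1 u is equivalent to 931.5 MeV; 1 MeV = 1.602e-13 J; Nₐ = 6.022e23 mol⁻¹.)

Mass of separated nucleons = 5(1.0078250) + 6(1.00866) = 5.0391250 + 6.05196 = 11.0910850 u
The mass defect is 11.0910850 − 11.009305 = 0.0817800 u.
E_B = 0.0817800 × 931.5 = 76.1781 MeV
Per nucleus in joules: 76.1781 MeV × 1.602e-13 J/MeV = 1.2204e-11 J
Per mole: 1.2204e-11 J × 6.022e23 mol⁻¹ = 7.3492e+12 J/mol

7.35e+09 kJ/mol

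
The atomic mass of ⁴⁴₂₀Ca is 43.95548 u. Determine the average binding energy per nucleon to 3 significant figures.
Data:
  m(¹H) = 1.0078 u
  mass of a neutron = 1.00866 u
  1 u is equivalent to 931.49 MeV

The nucleus contains 20 protons and 44 − 20 = 24 neutrons.
Mass of separated nucleons = 20(1.0078) + 24(1.00866) = 20.1560 + 24.20784 = 44.36384 u
Mass defect Δm = 44.36384 − 43.95548 = 0.40836 u
Converting to energy: 0.40836 u × 931.49 MeV/u = 380.383 MeV
Dividing by A = 44 gives 8.645 MeV per nucleon.

8.65 MeV/nucleon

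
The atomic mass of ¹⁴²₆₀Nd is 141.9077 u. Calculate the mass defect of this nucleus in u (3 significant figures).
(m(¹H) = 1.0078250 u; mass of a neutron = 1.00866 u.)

The nucleus contains 60 protons and 142 − 60 = 82 neutrons.
Σm = 60·m(¹H) + 82·m_n = 60.4695000 + 82.71012 = 143.1796200 u
Mass defect Δm = 143.1796200 − 141.9077 = 1.2719200 u

1.27 u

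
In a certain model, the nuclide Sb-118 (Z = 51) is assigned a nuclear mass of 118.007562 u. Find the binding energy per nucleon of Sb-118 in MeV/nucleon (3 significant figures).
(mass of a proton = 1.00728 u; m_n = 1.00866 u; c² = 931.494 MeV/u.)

Total constituent mass: 51 × 1.00728 + 67 × 1.00866 = 118.95150 u
Mass defect Δm = 118.95150 − 118.007562 = 0.943938 u
E_B = 0.943938 × 931.494 = 879.273 MeV
Dividing by A = 118 gives 7.451 MeV per nucleon.

7.45 MeV/nucleon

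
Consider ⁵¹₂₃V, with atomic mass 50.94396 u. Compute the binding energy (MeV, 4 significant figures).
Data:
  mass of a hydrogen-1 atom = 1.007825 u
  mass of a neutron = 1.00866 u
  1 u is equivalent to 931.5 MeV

445.7 MeV

With 23 protons and 28 neutrons (A = 51):
Total constituent mass: 23 × 1.007825 + 28 × 1.00866 = 51.422455 u
The mass defect is 51.422455 − 50.94396 = 0.478495 u.
Converting to energy: 0.478495 u × 931.5 MeV/u = 445.718 MeV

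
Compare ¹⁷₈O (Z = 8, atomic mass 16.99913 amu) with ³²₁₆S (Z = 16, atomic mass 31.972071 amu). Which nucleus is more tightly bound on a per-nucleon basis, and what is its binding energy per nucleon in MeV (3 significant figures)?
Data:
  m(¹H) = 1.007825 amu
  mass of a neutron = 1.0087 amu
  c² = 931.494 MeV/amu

³²₁₆S; 8.51 MeV/nucleon

¹⁷₈O: Σm = 8(1.007825) + 9(1.0087) = 17.140900 amu; Δm = 0.141770 amu; E_B = 132.06 MeV; E_B/A = 7.768 MeV
³²₁₆S: Σm = 16(1.007825) + 16(1.0087) = 32.264400 amu; Δm = 0.292329 amu; E_B = 272.30 MeV; E_B/A = 8.509 MeV
³²₁₆S has the higher binding energy per nucleon, so it is the more tightly bound nucleus.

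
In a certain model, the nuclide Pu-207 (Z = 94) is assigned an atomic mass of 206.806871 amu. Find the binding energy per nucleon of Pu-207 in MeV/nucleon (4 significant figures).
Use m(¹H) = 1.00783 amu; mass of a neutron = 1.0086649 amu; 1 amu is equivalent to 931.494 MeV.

8.587 MeV/nucleon

Total constituent mass: 94 × 1.00783 + 113 × 1.0086649 = 208.7151537 amu
Mass defect Δm = 208.7151537 − 206.806871 = 1.9082827 amu
Converting to energy: 1.9082827 amu × 931.494 MeV/amu = 1777.55 MeV
Dividing by A = 207 gives 8.587 MeV per nucleon.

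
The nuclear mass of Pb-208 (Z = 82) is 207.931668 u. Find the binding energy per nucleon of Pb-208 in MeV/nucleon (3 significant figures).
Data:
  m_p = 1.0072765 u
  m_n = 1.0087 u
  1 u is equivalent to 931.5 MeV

With 82 protons and 126 neutrons (A = 208):
Σm = 82·m_p + 126·m_n = 82.5966730 + 127.0962 = 209.6928730 u
The mass defect is 209.6928730 − 207.931668 = 1.7612050 u.
E_B = 1.7612050 × 931.5 = 1640.56 MeV
Per nucleon: 1640.56 / 208 = 7.887 MeV

7.89 MeV/nucleon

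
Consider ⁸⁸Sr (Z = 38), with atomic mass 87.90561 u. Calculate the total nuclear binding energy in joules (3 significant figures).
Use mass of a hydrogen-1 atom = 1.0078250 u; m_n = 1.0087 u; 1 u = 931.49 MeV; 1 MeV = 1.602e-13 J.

1.23e-10 J

The nucleus contains 38 protons and 88 − 38 = 50 neutrons.
Mass of separated nucleons = 38(1.0078250) + 50(1.0087) = 38.2973500 + 50.4350 = 88.7323500 u
Δm = 88.7323500 − 87.90561 = 0.8267400 u
Binding energy = Δm·c² = 0.8267400 × 931.49 MeV/u = 770.100 MeV
In joules: 770.100 MeV × 1.602e-13 J/MeV = 1.2337e-10 J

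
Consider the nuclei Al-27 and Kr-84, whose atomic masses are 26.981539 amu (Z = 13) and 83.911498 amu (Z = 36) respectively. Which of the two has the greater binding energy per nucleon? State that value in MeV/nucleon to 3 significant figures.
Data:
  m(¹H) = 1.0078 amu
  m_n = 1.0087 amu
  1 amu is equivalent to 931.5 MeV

Al-27: Σm = 13(1.0078) + 14(1.0087) = 27.2232 amu; Δm = 0.241661 amu; E_B = 225.11 MeV; E_B/A = 8.337 MeV
Kr-84: Σm = 36(1.0078) + 48(1.0087) = 84.6984 amu; Δm = 0.786902 amu; E_B = 733.00 MeV; E_B/A = 8.726 MeV
Kr-84 has the higher binding energy per nucleon, so it is the more tightly bound nucleus.

Kr-84; 8.73 MeV/nucleon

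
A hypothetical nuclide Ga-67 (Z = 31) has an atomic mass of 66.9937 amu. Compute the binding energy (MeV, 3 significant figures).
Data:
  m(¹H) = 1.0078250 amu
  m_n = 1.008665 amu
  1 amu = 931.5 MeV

Total constituent mass: 31 × 1.0078250 + 36 × 1.008665 = 67.5545150 amu
The mass defect is 67.5545150 − 66.9937 = 0.5608150 amu.
Binding energy = Δm·c² = 0.5608150 × 931.5 MeV/amu = 522.399 MeV

522 MeV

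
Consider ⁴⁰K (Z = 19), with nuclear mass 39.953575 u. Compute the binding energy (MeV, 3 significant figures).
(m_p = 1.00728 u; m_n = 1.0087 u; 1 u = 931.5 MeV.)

With 19 protons and 21 neutrons (A = 40):
Mass of separated nucleons = 19(1.00728) + 21(1.0087) = 19.13832 + 21.1827 = 40.32102 u
Δm = 40.32102 − 39.953575 = 0.367445 u
E_B = 0.367445 × 931.5 = 342.275 MeV

342 MeV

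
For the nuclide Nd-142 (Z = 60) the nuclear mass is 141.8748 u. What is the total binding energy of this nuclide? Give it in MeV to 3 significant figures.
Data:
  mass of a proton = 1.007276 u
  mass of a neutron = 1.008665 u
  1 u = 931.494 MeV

The nucleus contains 60 protons and 142 − 60 = 82 neutrons.
Σm = 60·m_p + 82·m_n = 60.436560 + 82.710530 = 143.147090 u
Δm = 143.147090 − 141.8748 = 1.272290 u
E_B = 1.272290 × 931.494 = 1185.13 MeV

1190 MeV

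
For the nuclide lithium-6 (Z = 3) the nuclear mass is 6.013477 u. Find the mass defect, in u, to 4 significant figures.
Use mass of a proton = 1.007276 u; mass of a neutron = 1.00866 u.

With 3 protons and 3 neutrons (A = 6):
Mass of separated nucleons = 3(1.007276) + 3(1.00866) = 3.021828 + 3.02598 = 6.047808 u
Mass defect Δm = 6.047808 − 6.013477 = 0.034331 u

0.03433 u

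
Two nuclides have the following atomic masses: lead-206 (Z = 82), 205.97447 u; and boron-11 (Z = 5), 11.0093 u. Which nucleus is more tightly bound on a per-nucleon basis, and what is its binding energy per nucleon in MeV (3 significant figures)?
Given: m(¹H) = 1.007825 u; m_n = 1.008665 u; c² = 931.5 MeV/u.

lead-206: Σm = 82(1.007825) + 124(1.008665) = 207.716110 u; Δm = 1.741640 u; E_B = 1622.3 MeV; E_B/A = 7.875 MeV
boron-11: Σm = 5(1.007825) + 6(1.008665) = 11.091115 u; Δm = 0.081815 u; E_B = 76.211 MeV; E_B/A = 6.928 MeV
lead-206 has the higher binding energy per nucleon, so it is the more tightly bound nucleus.

lead-206; 7.88 MeV/nucleon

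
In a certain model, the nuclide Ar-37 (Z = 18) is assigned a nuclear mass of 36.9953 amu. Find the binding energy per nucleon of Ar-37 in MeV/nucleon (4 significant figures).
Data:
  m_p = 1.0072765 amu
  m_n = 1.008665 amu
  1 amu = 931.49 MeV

Σm = 18·m_p + 19·m_n = 18.1309770 + 19.164635 = 37.2956120 amu
Mass defect Δm = 37.2956120 − 36.9953 = 0.3003120 amu
Binding energy = Δm·c² = 0.3003120 × 931.49 MeV/amu = 279.738 MeV
Dividing by A = 37 gives 7.560 MeV per nucleon.

7.560 MeV/nucleon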